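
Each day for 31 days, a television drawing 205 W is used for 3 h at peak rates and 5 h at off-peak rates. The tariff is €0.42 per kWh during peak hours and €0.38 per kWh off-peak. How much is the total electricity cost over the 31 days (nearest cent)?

€20.08

Peak energy = 0.205 kW × 3 h × 31 = 19.065 kWh
Off-peak energy = 0.205 kW × 5 h × 31 = 31.775 kWh
Cost = 19.065 × €0.42 + 31.775 × €0.38 = €8.0073 + €12.0745 = €20.08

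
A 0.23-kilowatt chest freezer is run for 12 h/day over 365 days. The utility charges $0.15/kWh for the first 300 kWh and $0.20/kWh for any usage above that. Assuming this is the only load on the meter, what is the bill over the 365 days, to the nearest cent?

Runtime = 12 h/day × 365 days = 4380 h
Energy = 0.23 kW × 4380 h = 1007.4 kWh
Tier 1 (0–300 kWh): 300 × $0.15 = $45
Above 300 kWh: 707.4 × $0.20 = $141.48
Bill = $186.48

$186.48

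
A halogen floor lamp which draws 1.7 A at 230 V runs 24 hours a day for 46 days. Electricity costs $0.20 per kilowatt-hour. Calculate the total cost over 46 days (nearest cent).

$86.33

Power = 1.7 A × 230 V = 391 W = 0.391 kW
Runtime = 24 h × 46 = 1104 h
Energy = 0.391 kW × 1104 h = 431.664 kWh
Cost = 431.664 kWh × $0.20/kWh = $86.33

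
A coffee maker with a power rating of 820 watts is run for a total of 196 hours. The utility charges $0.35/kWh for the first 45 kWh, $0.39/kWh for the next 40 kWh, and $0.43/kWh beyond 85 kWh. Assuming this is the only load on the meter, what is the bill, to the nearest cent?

Energy = 0.82 kW × 196 h = 160.72 kWh
Tier 1 (0–45 kWh): 45 × $0.35 = $15.75
Tier 2 (45–85 kWh): 40 × $0.39 = $15.6
Above 85 kWh: 75.72 × $0.43 = $32.5596
Bill = $63.91

$63.91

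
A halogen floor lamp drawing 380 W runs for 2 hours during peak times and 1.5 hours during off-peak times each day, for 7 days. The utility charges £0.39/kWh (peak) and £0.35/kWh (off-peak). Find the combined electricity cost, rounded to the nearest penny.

£3.47

Peak energy = 0.38 kW × 2 h × 7 = 5.32 kWh
Off-peak energy = 0.38 kW × 1.5 h × 7 = 3.99 kWh
Cost = 5.32 × £0.39 + 3.99 × £0.35 = £2.0748 + £1.3965 = £3.47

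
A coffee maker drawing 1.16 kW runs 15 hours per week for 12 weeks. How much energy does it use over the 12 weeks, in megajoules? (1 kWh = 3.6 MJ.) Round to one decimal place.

Runtime = 15 h/week × 12 weeks = 180 h
Energy = 1.16 kW × 180 h = 208.8 kWh
= 208.8 × 3.6 MJ = 751.7 MJ

751.7 MJ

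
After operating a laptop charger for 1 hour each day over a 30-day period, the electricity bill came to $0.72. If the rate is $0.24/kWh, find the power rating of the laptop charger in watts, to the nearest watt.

100 W

Energy = $0.72 ÷ $0.24/kWh = 3 kWh
Runtime = 1 h/day × 30 days = 30 h
Power = 3 kWh ÷ 30 h = 0.1 kW = 100 W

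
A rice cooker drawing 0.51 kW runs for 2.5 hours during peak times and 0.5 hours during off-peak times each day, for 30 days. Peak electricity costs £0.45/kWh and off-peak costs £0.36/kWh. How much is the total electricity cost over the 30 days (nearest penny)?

£19.97

Peak energy = 0.51 kW × 2.5 h × 30 = 38.25 kWh
Off-peak energy = 0.51 kW × 0.5 h × 30 = 7.65 kWh
Cost = 38.25 × £0.45 + 7.65 × £0.36 = £17.2125 + £2.754 = £19.97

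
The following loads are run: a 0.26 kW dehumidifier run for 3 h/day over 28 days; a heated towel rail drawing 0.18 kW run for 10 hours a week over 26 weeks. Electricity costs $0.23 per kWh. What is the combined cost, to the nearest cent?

dehumidifier: Runtime = 3 h/day × 28 days = 84 h
dehumidifier: 0.26 kW × 84 h = 21.84 kWh
heated towel rail: Runtime = 10 h/week × 26 weeks = 260 h
heated towel rail: 0.18 kW × 260 h = 46.8 kWh
Total energy = 68.64 kWh
Cost = 68.64 × $0.23 = $15.79

$15.79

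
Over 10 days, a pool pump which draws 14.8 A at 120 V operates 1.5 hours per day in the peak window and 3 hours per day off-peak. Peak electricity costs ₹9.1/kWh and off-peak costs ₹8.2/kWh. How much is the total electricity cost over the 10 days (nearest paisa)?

Power = 14.8 A × 120 V = 1776 W = 1.776 kW
Peak energy = 1.776 kW × 1.5 h × 10 = 26.64 kWh
Off-peak energy = 1.776 kW × 3 h × 10 = 53.28 kWh
Cost = 26.64 × ₹9.1 + 53.28 × ₹8.2 = ₹242.424 + ₹436.896 = ₹679.32

₹679.32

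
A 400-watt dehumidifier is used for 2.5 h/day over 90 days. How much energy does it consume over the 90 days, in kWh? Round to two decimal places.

Runtime = 2.5 h/day × 90 days = 225 h
Energy = 0.4 kW × 225 h = 90 kWh

90.00 kWh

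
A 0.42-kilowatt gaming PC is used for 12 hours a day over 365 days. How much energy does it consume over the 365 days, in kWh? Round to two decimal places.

Runtime = 12 h/day × 365 days = 4380 h
Energy = 0.42 kW × 4380 h = 1839.6 kWh

1839.60 kWh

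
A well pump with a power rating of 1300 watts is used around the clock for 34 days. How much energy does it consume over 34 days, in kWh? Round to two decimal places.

1060.80 kWh

Runtime = 24 h × 34 = 816 h
Energy = 1.3 kW × 816 h = 1060.8 kWh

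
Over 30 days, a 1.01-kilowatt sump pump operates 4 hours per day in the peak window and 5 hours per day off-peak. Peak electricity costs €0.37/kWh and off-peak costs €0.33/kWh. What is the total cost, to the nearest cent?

Peak energy = 1.01 kW × 4 h × 30 = 121.2 kWh
Off-peak energy = 1.01 kW × 5 h × 30 = 151.5 kWh
Cost = 121.2 × €0.37 + 151.5 × €0.33 = €44.844 + €49.995 = €94.84

€94.84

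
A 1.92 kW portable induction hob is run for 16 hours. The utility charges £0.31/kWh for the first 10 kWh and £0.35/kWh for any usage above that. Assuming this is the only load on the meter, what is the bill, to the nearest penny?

Energy = 1.92 kW × 16 h = 30.72 kWh
Tier 1 (0–10 kWh): 10 × £0.31 = £3.1
Above 10 kWh: 20.72 × £0.35 = £7.252
Bill = £10.35

£10.35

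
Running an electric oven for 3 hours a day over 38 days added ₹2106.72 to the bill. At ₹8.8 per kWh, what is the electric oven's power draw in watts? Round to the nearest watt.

2100 W

Energy = ₹2106.72 ÷ ₹8.8/kWh = 239.4 kWh
Runtime = 3 h/day × 38 days = 114 h
Power = 239.4 kWh ÷ 114 h = 2.1 kW = 2100 W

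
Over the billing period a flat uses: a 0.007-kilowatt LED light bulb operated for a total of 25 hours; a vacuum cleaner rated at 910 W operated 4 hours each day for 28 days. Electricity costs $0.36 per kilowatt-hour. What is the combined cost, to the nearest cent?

$36.75

LED light bulb: 0.007 kW × 25 h = 0.175 kWh
vacuum cleaner: Runtime = 4 h/day × 28 days = 112 h
vacuum cleaner: 0.91 kW × 112 h = 101.92 kWh
Total energy = 102.095 kWh
Cost = 102.095 × $0.36 = $36.75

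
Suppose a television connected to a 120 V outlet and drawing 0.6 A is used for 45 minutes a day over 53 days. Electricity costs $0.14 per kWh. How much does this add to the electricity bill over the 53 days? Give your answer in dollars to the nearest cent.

$0.40

Power = 0.6 A × 120 V = 72 W = 0.072 kW
Runtime = 45 min × 53 = 2385 min = 39.75 h
Energy = 0.072 kW × 39.75 h = 2.862 kWh
Cost = 2.862 kWh × $0.14/kWh = $0.40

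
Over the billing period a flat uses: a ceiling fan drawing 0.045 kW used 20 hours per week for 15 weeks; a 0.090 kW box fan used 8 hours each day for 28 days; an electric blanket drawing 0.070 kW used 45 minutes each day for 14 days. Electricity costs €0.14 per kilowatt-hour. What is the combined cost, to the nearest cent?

ceiling fan: Runtime = 20 h/week × 15 weeks = 300 h
ceiling fan: 0.045 kW × 300 h = 13.5 kWh
box fan: Runtime = 8 h/day × 28 days = 224 h
box fan: 0.09 kW × 224 h = 20.16 kWh
electric blanket: Runtime = 45 min × 14 = 630 min = 10.5 h
electric blanket: 0.07 kW × 10.5 h = 0.735 kWh
Total energy = 34.395 kWh
Cost = 34.395 × €0.14 = €4.82

€4.82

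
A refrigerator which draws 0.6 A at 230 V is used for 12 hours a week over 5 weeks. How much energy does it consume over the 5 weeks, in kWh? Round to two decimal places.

Power = 0.6 A × 230 V = 138 W = 0.138 kW
Runtime = 12 h/week × 5 weeks = 60 h
Energy = 0.138 kW × 60 h = 8.28 kWh

8.28 kWh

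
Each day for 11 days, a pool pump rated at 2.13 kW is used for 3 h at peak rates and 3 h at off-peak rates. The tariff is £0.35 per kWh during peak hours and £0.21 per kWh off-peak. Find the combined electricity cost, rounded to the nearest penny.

Peak energy = 2.13 kW × 3 h × 11 = 70.29 kWh
Off-peak energy = 2.13 kW × 3 h × 11 = 70.29 kWh
Cost = 70.29 × £0.35 + 70.29 × £0.21 = £24.6015 + £14.7609 = £39.36

£39.36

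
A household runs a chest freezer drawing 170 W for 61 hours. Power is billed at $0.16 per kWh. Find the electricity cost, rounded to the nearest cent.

$1.66

Energy = 0.17 kW × 61 h = 10.37 kWh
Cost = 10.37 kWh × $0.16/kWh = $1.66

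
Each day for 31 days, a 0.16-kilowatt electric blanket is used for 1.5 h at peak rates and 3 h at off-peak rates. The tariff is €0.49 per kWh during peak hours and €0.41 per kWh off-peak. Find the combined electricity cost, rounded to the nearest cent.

€9.75

Peak energy = 0.16 kW × 1.5 h × 31 = 7.44 kWh
Off-peak energy = 0.16 kW × 3 h × 31 = 14.88 kWh
Cost = 7.44 × €0.49 + 14.88 × €0.41 = €3.6456 + €6.1008 = €9.75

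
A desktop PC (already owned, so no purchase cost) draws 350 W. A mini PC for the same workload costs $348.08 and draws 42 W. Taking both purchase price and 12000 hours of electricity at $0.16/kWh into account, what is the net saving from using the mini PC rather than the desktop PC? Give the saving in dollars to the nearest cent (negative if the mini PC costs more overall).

$243.28

desktop PC: $0.00 + (350/1000) kW × 12000 h × $0.16 = $0.00 + $672 = $672
mini PC: $348.08 + (42/1000) kW × 12000 h × $0.16 = $348.08 + $80.64 = $428.72
Saving = $672 − $428.72 = $243.28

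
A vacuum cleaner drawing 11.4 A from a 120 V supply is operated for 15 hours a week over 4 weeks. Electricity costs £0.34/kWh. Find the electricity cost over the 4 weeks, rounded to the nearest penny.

£27.91

Power = 11.4 A × 120 V = 1368 W = 1.368 kW
Runtime = 15 h/week × 4 weeks = 60 h
Energy = 1.368 kW × 60 h = 82.08 kWh
Cost = 82.08 kWh × £0.34/kWh = £27.91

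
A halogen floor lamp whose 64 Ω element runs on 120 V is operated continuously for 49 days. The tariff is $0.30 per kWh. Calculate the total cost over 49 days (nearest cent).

$79.38

Power = V²/R = 120²/64 = 225 W = 0.225 kW
Runtime = 24 h × 49 = 1176 h
Energy = 0.225 kW × 1176 h = 264.6 kWh
Cost = 264.6 kWh × $0.30/kWh = $79.38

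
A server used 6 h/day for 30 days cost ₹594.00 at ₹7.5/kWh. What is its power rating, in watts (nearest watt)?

440 W

Energy = ₹594.00 ÷ ₹7.5/kWh = 79.2 kWh
Runtime = 6 h/day × 30 days = 180 h
Power = 79.2 kWh ÷ 180 h = 0.44 kW = 440 W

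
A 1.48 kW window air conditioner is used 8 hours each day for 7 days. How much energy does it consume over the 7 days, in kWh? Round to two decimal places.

82.88 kWh

Runtime = 8 h/day × 7 days = 56 h
Energy = 1.48 kW × 56 h = 82.88 kWh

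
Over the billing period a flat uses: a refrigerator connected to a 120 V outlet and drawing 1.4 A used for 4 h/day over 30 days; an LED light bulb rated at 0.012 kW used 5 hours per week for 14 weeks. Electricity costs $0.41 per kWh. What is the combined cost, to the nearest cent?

refrigerator: Power = 1.4 A × 120 V = 168 W = 0.168 kW
refrigerator: Runtime = 4 h/day × 30 days = 120 h
refrigerator: 0.168 kW × 120 h = 20.16 kWh
LED light bulb: Runtime = 5 h/week × 14 weeks = 70 h
LED light bulb: 0.012 kW × 70 h = 0.84 kWh
Total energy = 21 kWh
Cost = 21 × $0.41 = $8.61

$8.61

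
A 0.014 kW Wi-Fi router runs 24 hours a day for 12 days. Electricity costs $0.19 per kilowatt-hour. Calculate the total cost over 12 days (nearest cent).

$0.77

Runtime = 24 h × 12 = 288 h
Energy = 0.014 kW × 288 h = 4.032 kWh
Cost = 4.032 kWh × $0.19/kWh = $0.77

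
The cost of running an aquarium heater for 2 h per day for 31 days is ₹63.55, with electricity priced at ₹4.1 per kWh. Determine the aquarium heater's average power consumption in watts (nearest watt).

250 W

Energy = ₹63.55 ÷ ₹4.1/kWh = 15.5 kWh
Runtime = 2 h/day × 31 days = 62 h
Power = 15.5 kWh ÷ 62 h = 0.25 kW = 250 W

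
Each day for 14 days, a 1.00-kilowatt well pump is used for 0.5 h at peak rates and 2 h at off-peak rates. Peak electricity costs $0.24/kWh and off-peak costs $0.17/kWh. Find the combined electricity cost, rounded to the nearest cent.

Peak energy = 1 kW × 0.5 h × 14 = 7 kWh
Off-peak energy = 1 kW × 2 h × 14 = 28 kWh
Cost = 7 × $0.24 + 28 × $0.17 = $1.68 + $4.76 = $6.44

$6.44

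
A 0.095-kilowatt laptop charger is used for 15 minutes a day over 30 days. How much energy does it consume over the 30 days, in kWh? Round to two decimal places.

Runtime = 15 min × 30 = 450 min = 7.5 h
Energy = 0.095 kW × 7.5 h = 0.7125 kWh ≈ 0.71 kWh

0.71 kWh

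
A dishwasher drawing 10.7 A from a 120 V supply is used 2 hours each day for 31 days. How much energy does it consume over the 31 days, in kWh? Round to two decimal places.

79.61 kWh

Power = 10.7 A × 120 V = 1284 W = 1.284 kW
Runtime = 2 h/day × 31 days = 62 h
Energy = 1.284 kW × 62 h = 79.608 kWh ≈ 79.61 kWh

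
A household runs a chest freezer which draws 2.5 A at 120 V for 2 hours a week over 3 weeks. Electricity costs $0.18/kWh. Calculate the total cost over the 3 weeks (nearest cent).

$0.32

Power = 2.5 A × 120 V = 300 W = 0.3 kW
Runtime = 2 h/week × 3 weeks = 6 h
Energy = 0.3 kW × 6 h = 1.8 kWh
Cost = 1.8 kWh × $0.18/kWh = $0.32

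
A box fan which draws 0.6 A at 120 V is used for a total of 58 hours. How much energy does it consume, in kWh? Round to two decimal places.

4.18 kWh

Power = 0.6 A × 120 V = 72 W = 0.072 kW
Energy = 0.072 kW × 58 h = 4.176 kWh ≈ 4.18 kWh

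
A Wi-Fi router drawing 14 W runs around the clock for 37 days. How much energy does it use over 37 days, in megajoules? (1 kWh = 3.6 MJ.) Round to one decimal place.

44.8 MJ

Runtime = 24 h × 37 = 888 h
Energy = 0.014 kW × 888 h = 12.432 kWh
= 12.432 × 3.6 MJ = 44.8 MJ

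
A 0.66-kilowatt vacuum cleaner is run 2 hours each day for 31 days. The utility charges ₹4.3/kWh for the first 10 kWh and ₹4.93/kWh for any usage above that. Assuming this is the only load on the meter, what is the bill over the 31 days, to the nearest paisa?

₹195.44

Runtime = 2 h/day × 31 days = 62 h
Energy = 0.66 kW × 62 h = 40.92 kWh
Tier 1 (0–10 kWh): 10 × ₹4.3 = ₹43
Above 10 kWh: 30.92 × ₹4.93 = ₹152.4356
Bill = ₹195.44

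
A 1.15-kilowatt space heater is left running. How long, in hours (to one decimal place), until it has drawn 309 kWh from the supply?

Hours = 309 kWh ÷ 1.15 kW = 268.7 h

268.7 h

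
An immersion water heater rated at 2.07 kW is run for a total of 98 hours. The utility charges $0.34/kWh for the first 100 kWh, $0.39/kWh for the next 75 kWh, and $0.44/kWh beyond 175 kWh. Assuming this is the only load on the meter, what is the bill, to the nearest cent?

$75.51

Energy = 2.07 kW × 98 h = 202.86 kWh
Tier 1 (0–100 kWh): 100 × $0.34 = $34
Tier 2 (100–175 kWh): 75 × $0.39 = $29.25
Above 175 kWh: 27.86 × $0.44 = $12.2584
Bill = $75.51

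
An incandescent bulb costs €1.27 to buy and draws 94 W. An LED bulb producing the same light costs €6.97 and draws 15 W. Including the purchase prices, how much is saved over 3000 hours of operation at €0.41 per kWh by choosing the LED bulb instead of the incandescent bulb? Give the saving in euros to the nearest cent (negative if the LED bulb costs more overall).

€91.47

incandescent bulb: €1.27 + (94/1000) kW × 3000 h × €0.41 = €1.27 + €115.62 = €116.89
LED bulb: €6.97 + (15/1000) kW × 3000 h × €0.41 = €6.97 + €18.45 = €25.42
Saving = €116.89 − €25.42 = €91.47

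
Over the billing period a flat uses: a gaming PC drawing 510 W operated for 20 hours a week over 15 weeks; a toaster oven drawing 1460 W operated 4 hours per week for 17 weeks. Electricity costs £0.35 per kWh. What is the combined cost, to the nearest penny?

£88.30

gaming PC: Runtime = 20 h/week × 15 weeks = 300 h
gaming PC: 0.51 kW × 300 h = 153 kWh
toaster oven: Runtime = 4 h/week × 17 weeks = 68 h
toaster oven: 1.46 kW × 68 h = 99.28 kWh
Total energy = 252.28 kWh
Cost = 252.28 × £0.35 = £88.30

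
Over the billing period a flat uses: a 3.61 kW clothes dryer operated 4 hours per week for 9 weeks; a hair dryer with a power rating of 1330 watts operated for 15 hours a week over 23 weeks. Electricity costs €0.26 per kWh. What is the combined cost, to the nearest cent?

€153.09

clothes dryer: Runtime = 4 h/week × 9 weeks = 36 h
clothes dryer: 3.61 kW × 36 h = 129.96 kWh
hair dryer: Runtime = 15 h/week × 23 weeks = 345 h
hair dryer: 1.33 kW × 345 h = 458.85 kWh
Total energy = 588.81 kWh
Cost = 588.81 × €0.26 = €153.09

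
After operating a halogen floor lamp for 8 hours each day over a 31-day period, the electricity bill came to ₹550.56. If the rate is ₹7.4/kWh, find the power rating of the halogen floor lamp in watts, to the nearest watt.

Energy = ₹550.56 ÷ ₹7.4/kWh = 74.4 kWh
Runtime = 8 h/day × 31 days = 248 h
Power = 74.4 kWh ÷ 248 h = 0.3 kW = 300 W

300 W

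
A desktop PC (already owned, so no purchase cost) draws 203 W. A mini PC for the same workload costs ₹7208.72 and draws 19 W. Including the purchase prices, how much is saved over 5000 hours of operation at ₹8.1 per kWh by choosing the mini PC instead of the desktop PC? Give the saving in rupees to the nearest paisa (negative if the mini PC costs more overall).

desktop PC: ₹0.00 + (203/1000) kW × 5000 h × ₹8.1 = ₹0.00 + ₹8221.5 = ₹8221.5
mini PC: ₹7208.72 + (19/1000) kW × 5000 h × ₹8.1 = ₹7208.72 + ₹769.5 = ₹7978.22
Saving = ₹8221.5 − ₹7978.22 = ₹243.28

₹243.28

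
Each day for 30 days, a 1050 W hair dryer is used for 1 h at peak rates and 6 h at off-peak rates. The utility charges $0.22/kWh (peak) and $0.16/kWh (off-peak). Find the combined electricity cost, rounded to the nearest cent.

Peak energy = 1.05 kW × 1 h × 30 = 31.5 kWh
Off-peak energy = 1.05 kW × 6 h × 30 = 189 kWh
Cost = 31.5 × $0.22 + 189 × $0.16 = $6.93 + $30.24 = $37.17

$37.17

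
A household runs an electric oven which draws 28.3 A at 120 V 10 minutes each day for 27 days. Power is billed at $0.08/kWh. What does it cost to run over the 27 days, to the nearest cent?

$1.22

Power = 28.3 A × 120 V = 3396 W = 3.396 kW
Runtime = 10 min × 27 = 270 min = 4.5 h
Energy = 3.396 kW × 4.5 h = 15.282 kWh
Cost = 15.282 kWh × $0.08/kWh = $1.22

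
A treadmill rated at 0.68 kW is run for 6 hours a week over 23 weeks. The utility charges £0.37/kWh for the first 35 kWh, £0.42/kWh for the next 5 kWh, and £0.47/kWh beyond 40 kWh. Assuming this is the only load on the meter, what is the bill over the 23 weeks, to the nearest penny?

£40.35

Runtime = 6 h/week × 23 weeks = 138 h
Energy = 0.68 kW × 138 h = 93.84 kWh
Tier 1 (0–35 kWh): 35 × £0.37 = £12.95
Tier 2 (35–40 kWh): 5 × £0.42 = £2.1
Above 40 kWh: 53.84 × £0.47 = £25.3048
Bill = £40.35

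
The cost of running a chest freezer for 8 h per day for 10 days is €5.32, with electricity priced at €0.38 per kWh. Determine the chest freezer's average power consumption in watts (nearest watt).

Energy = €5.32 ÷ €0.38/kWh = 14 kWh
Runtime = 8 h/day × 10 days = 80 h
Power = 14 kWh ÷ 80 h = 0.175 kW = 175 W

175 W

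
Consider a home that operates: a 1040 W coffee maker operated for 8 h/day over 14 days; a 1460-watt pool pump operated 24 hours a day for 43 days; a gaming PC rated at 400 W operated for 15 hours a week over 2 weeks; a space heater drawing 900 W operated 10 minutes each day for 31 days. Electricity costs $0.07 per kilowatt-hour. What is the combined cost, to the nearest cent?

$114.79

coffee maker: Runtime = 8 h/day × 14 days = 112 h
coffee maker: 1.04 kW × 112 h = 116.48 kWh
pool pump: Runtime = 24 h × 43 = 1032 h
pool pump: 1.46 kW × 1032 h = 1506.72 kWh
gaming PC: Runtime = 15 h/week × 2 weeks = 30 h
gaming PC: 0.4 kW × 30 h = 12 kWh
space heater: Runtime = 10 min × 31 = 310 min = 5.166666… h
space heater: 0.9 kW × 5.166666… h = 4.65 kWh
Total energy = 1639.85 kWh
Cost = 1639.85 × $0.07 = $114.79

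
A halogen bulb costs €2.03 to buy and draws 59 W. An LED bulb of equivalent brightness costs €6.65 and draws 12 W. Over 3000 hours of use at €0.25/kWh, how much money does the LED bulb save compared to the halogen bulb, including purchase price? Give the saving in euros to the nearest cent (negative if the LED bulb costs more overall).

halogen bulb: €2.03 + (59/1000) kW × 3000 h × €0.25 = €2.03 + €44.25 = €46.28
LED bulb: €6.65 + (12/1000) kW × 3000 h × €0.25 = €6.65 + €9 = €15.65
Saving = €46.28 − €15.65 = €30.63

€30.63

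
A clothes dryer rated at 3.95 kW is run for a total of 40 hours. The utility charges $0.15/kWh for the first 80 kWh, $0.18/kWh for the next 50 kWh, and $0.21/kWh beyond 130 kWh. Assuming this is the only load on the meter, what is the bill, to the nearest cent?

$26.88

Energy = 3.95 kW × 40 h = 158 kWh
Tier 1 (0–80 kWh): 80 × $0.15 = $12
Tier 2 (80–130 kWh): 50 × $0.18 = $9
Above 130 kWh: 28 × $0.21 = $5.88
Bill = $26.88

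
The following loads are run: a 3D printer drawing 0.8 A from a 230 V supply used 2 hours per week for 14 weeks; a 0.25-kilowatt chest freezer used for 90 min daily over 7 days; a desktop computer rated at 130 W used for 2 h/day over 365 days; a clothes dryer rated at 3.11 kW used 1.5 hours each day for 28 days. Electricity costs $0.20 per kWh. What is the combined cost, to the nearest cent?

$46.66

3D printer: Power = 0.8 A × 230 V = 184 W = 0.184 kW
3D printer: Runtime = 2 h/week × 14 weeks = 28 h
3D printer: 0.184 kW × 28 h = 5.152 kWh
chest freezer: Runtime = 90 min × 7 = 630 min = 10.5 h
chest freezer: 0.25 kW × 10.5 h = 2.625 kWh
desktop computer: Runtime = 2 h/day × 365 days = 730 h
desktop computer: 0.13 kW × 730 h = 94.9 kWh
clothes dryer: Runtime = 1.5 h/day × 28 days = 42 h
clothes dryer: 3.11 kW × 42 h = 130.62 kWh
Total energy = 233.297 kWh
Cost = 233.297 × $0.20 = $46.66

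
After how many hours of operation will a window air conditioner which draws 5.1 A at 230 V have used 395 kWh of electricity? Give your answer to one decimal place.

336.7 h

Power = 5.1 A × 230 V = 1173 W = 1.173 kW
Hours = 395 kWh ÷ 1.173 kW = 336.7 h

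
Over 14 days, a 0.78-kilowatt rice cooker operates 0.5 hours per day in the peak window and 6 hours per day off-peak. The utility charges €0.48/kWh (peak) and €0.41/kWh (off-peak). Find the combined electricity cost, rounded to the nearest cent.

Peak energy = 0.78 kW × 0.5 h × 14 = 5.46 kWh
Off-peak energy = 0.78 kW × 6 h × 14 = 65.52 kWh
Cost = 5.46 × €0.48 + 65.52 × €0.41 = €2.6208 + €26.8632 = €29.48

€29.48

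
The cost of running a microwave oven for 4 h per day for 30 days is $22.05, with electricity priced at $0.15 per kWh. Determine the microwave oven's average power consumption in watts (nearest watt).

1225 W

Energy = $22.05 ÷ $0.15/kWh = 147 kWh
Runtime = 4 h/day × 30 days = 120 h
Power = 147 kWh ÷ 120 h = 1.225 kW = 1225 W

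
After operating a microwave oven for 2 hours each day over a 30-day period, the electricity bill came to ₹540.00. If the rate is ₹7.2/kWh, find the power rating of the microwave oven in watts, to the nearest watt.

Energy = ₹540.00 ÷ ₹7.2/kWh = 75 kWh
Runtime = 2 h/day × 30 days = 60 h
Power = 75 kWh ÷ 60 h = 1.25 kW = 1250 W

1250 W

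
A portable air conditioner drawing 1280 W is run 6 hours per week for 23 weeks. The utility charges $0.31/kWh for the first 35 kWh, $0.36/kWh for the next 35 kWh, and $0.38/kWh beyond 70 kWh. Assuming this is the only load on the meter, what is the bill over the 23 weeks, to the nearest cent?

$63.97

Runtime = 6 h/week × 23 weeks = 138 h
Energy = 1.28 kW × 138 h = 176.64 kWh
Tier 1 (0–35 kWh): 35 × $0.31 = $10.85
Tier 2 (35–70 kWh): 35 × $0.36 = $12.6
Above 70 kWh: 106.64 × $0.38 = $40.5232
Bill = $63.97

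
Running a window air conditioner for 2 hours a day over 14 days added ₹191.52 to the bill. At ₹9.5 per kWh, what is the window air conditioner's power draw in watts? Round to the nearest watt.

Energy = ₹191.52 ÷ ₹9.5/kWh = 20.16 kWh
Runtime = 2 h/day × 14 days = 28 h
Power = 20.16 kWh ÷ 28 h = 0.72 kW = 720 W

720 W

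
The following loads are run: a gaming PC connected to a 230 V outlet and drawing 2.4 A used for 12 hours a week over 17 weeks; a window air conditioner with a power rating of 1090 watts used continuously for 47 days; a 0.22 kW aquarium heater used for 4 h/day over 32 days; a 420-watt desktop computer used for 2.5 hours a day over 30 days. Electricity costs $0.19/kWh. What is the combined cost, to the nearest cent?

gaming PC: Power = 2.4 A × 230 V = 552 W = 0.552 kW
gaming PC: Runtime = 12 h/week × 17 weeks = 204 h
gaming PC: 0.552 kW × 204 h = 112.608 kWh
window air conditioner: Runtime = 24 h × 47 = 1128 h
window air conditioner: 1.09 kW × 1128 h = 1229.52 kWh
aquarium heater: Runtime = 4 h/day × 32 days = 128 h
aquarium heater: 0.22 kW × 128 h = 28.16 kWh
desktop computer: Runtime = 2.5 h/day × 30 days = 75 h
desktop computer: 0.42 kW × 75 h = 31.5 kWh
Total energy = 1401.788 kWh
Cost = 1401.788 × $0.19 = $266.34

$266.34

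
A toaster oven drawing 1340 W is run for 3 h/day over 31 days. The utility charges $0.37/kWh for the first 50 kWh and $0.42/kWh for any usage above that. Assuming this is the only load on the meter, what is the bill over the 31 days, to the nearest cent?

$49.84

Runtime = 3 h/day × 31 days = 93 h
Energy = 1.34 kW × 93 h = 124.62 kWh
Tier 1 (0–50 kWh): 50 × $0.37 = $18.5
Above 50 kWh: 74.62 × $0.42 = $31.3404
Bill = $49.84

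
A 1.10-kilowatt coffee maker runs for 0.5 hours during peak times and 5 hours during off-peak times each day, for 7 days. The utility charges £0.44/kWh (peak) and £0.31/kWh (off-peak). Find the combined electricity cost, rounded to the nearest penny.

£13.63

Peak energy = 1.1 kW × 0.5 h × 7 = 3.85 kWh
Off-peak energy = 1.1 kW × 5 h × 7 = 38.5 kWh
Cost = 3.85 × £0.44 + 38.5 × £0.31 = £1.694 + £11.935 = £13.63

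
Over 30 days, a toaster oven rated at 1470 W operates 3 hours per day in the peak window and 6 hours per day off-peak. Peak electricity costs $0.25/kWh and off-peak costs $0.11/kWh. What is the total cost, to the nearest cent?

$62.18

Peak energy = 1.47 kW × 3 h × 30 = 132.3 kWh
Off-peak energy = 1.47 kW × 6 h × 30 = 264.6 kWh
Cost = 132.3 × $0.25 + 264.6 × $0.11 = $33.075 + $29.106 = $62.18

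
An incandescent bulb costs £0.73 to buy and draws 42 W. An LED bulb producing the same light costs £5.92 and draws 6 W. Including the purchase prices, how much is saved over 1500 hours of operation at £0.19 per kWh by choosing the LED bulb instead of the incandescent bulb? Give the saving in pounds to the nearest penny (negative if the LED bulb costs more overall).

£5.07

incandescent bulb: £0.73 + (42/1000) kW × 1500 h × £0.19 = £0.73 + £11.97 = £12.7
LED bulb: £5.92 + (6/1000) kW × 1500 h × £0.19 = £5.92 + £1.71 = £7.63
Saving = £12.7 − £7.63 = £5.07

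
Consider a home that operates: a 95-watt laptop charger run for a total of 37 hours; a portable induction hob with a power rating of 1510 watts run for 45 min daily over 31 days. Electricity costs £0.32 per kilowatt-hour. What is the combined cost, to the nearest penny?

laptop charger: 0.095 kW × 37 h = 3.515 kWh
portable induction hob: Runtime = 45 min × 31 = 1395 min = 23.25 h
portable induction hob: 1.51 kW × 23.25 h = 35.1075 kWh
Total energy = 38.6225 kWh
Cost = 38.6225 × £0.32 = £12.36

£12.36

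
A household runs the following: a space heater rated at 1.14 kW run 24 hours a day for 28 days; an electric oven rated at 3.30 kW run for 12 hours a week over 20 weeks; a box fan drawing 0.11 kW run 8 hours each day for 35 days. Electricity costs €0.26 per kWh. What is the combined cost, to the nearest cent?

€413.11

space heater: Runtime = 24 h × 28 = 672 h
space heater: 1.14 kW × 672 h = 766.08 kWh
electric oven: Runtime = 12 h/week × 20 weeks = 240 h
electric oven: 3.3 kW × 240 h = 792 kWh
box fan: Runtime = 8 h/day × 35 days = 280 h
box fan: 0.11 kW × 280 h = 30.8 kWh
Total energy = 1588.88 kWh
Cost = 1588.88 × €0.26 = €413.11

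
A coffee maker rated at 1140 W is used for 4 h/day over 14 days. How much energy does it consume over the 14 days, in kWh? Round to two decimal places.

63.84 kWh

Runtime = 4 h/day × 14 days = 56 h
Energy = 1.14 kW × 56 h = 63.84 kWh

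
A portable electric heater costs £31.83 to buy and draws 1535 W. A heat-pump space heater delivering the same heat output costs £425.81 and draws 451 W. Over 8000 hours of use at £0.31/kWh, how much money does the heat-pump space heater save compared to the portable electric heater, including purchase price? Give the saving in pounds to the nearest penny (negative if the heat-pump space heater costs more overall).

£2294.34

portable electric heater: £31.83 + (1535/1000) kW × 8000 h × £0.31 = £31.83 + £3806.8 = £3838.63
heat-pump space heater: £425.81 + (451/1000) kW × 8000 h × £0.31 = £425.81 + £1118.48 = £1544.29
Saving = £3838.63 − £1544.29 = £2294.34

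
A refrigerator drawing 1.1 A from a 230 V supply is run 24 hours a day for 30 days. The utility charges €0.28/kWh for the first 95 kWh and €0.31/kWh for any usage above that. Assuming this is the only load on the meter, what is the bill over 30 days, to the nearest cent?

€53.62

Power = 1.1 A × 230 V = 253 W = 0.253 kW
Runtime = 24 h × 30 = 720 h
Energy = 0.253 kW × 720 h = 182.16 kWh
Tier 1 (0–95 kWh): 95 × €0.28 = €26.6
Above 95 kWh: 87.16 × €0.31 = €27.0196
Bill = €53.62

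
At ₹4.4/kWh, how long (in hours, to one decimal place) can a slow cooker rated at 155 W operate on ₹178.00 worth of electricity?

261.0 h

Energy available = ₹178.00 ÷ ₹4.4/kWh = 40.4545 kWh
Hours = 40.4545 kWh ÷ 0.155 kW = 261.0 h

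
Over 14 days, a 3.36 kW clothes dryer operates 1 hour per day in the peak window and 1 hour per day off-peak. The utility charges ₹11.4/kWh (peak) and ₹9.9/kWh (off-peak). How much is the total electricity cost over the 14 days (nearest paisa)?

₹1001.95

Peak energy = 3.36 kW × 1 h × 14 = 47.04 kWh
Off-peak energy = 3.36 kW × 1 h × 14 = 47.04 kWh
Cost = 47.04 × ₹11.4 + 47.04 × ₹9.9 = ₹536.256 + ₹465.696 = ₹1001.95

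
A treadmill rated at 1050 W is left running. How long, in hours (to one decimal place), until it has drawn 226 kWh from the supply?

215.2 h

Hours = 226 kWh ÷ 1.05 kW = 215.2 h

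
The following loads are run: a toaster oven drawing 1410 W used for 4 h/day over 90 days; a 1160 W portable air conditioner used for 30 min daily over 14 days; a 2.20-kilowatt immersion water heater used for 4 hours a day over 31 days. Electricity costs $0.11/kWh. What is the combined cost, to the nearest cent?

toaster oven: Runtime = 4 h/day × 90 days = 360 h
toaster oven: 1.41 kW × 360 h = 507.6 kWh
portable air conditioner: Runtime = 30 min × 14 = 420 min = 7 h
portable air conditioner: 1.16 kW × 7 h = 8.12 kWh
immersion water heater: Runtime = 4 h/day × 31 days = 124 h
immersion water heater: 2.2 kW × 124 h = 272.8 kWh
Total energy = 788.52 kWh
Cost = 788.52 × $0.11 = $86.74

$86.74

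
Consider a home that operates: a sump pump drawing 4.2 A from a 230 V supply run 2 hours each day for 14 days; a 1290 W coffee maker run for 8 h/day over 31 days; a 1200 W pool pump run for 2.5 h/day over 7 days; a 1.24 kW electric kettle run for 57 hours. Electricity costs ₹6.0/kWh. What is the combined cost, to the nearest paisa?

₹2631.89

sump pump: Power = 4.2 A × 230 V = 966 W = 0.966 kW
sump pump: Runtime = 2 h/day × 14 days = 28 h
sump pump: 0.966 kW × 28 h = 27.048 kWh
coffee maker: Runtime = 8 h/day × 31 days = 248 h
coffee maker: 1.29 kW × 248 h = 319.92 kWh
pool pump: Runtime = 2.5 h/day × 7 days = 17.5 h
pool pump: 1.2 kW × 17.5 h = 21 kWh
electric kettle: 1.24 kW × 57 h = 70.68 kWh
Total energy = 438.648 kWh
Cost = 438.648 × ₹6.0 = ₹2631.89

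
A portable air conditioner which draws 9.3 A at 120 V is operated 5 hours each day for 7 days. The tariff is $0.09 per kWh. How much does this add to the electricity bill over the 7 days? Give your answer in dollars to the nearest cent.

Power = 9.3 A × 120 V = 1116 W = 1.116 kW
Runtime = 5 h/day × 7 days = 35 h
Energy = 1.116 kW × 35 h = 39.06 kWh
Cost = 39.06 kWh × $0.09/kWh = $3.52

$3.52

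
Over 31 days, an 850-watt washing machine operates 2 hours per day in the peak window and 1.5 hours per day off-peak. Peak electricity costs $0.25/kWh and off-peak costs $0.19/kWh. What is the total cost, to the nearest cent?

$20.68

Peak energy = 0.85 kW × 2 h × 31 = 52.7 kWh
Off-peak energy = 0.85 kW × 1.5 h × 31 = 39.525 kWh
Cost = 52.7 × $0.25 + 39.525 × $0.19 = $13.175 + $7.50975 = $20.68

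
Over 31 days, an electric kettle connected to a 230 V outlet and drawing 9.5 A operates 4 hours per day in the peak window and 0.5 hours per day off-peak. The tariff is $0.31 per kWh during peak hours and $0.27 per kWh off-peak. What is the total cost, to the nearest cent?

Power = 9.5 A × 230 V = 2185 W = 2.185 kW
Peak energy = 2.185 kW × 4 h × 31 = 270.94 kWh
Off-peak energy = 2.185 kW × 0.5 h × 31 = 33.8675 kWh
Cost = 270.94 × $0.31 + 33.8675 × $0.27 = $83.9914 + $9.144225 = $93.14

$93.14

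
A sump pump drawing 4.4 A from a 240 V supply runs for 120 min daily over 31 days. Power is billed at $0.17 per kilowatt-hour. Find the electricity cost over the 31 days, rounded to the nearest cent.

$11.13

Power = 4.4 A × 240 V = 1056 W = 1.056 kW
Runtime = 120 min × 31 = 3720 min = 62 h
Energy = 1.056 kW × 62 h = 65.472 kWh
Cost = 65.472 kWh × $0.17/kWh = $11.13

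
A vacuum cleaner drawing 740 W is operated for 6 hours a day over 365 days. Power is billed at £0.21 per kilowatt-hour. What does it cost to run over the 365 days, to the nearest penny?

£340.33

Runtime = 6 h/day × 365 days = 2190 h
Energy = 0.74 kW × 2190 h = 1620.6 kWh
Cost = 1620.6 kWh × £0.21/kWh = £340.33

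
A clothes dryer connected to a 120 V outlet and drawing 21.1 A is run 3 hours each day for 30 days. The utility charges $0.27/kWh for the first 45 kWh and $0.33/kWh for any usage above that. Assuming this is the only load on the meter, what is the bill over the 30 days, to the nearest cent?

Power = 21.1 A × 120 V = 2532 W = 2.532 kW
Runtime = 3 h/day × 30 days = 90 h
Energy = 2.532 kW × 90 h = 227.88 kWh
Tier 1 (0–45 kWh): 45 × $0.27 = $12.15
Above 45 kWh: 182.88 × $0.33 = $60.3504
Bill = $72.50

$72.50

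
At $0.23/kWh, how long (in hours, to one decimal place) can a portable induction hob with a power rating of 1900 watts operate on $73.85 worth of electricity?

Energy available = $73.85 ÷ $0.23/kWh = 321.087 kWh
Hours = 321.087 kWh ÷ 1.9 kW = 169.0 h

169.0 h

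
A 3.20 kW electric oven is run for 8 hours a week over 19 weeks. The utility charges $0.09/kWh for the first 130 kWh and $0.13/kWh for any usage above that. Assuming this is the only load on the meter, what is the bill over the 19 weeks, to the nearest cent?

Runtime = 8 h/week × 19 weeks = 152 h
Energy = 3.2 kW × 152 h = 486.4 kWh
Tier 1 (0–130 kWh): 130 × $0.09 = $11.7
Above 130 kWh: 356.4 × $0.13 = $46.332
Bill = $58.03

$58.03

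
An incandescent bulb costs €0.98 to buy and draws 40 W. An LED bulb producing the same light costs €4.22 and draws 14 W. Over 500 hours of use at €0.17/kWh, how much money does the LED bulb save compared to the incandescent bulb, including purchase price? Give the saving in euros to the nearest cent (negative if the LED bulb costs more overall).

-€1.03

incandescent bulb: €0.98 + (40/1000) kW × 500 h × €0.17 = €0.98 + €3.4 = €4.38
LED bulb: €4.22 + (14/1000) kW × 500 h × €0.17 = €4.22 + €1.19 = €5.41
Saving = €4.38 − €5.41 = −€1.03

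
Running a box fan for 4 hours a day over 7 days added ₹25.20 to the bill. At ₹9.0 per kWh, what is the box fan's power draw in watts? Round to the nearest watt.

100 W

Energy = ₹25.20 ÷ ₹9.0/kWh = 2.8 kWh
Runtime = 4 h/day × 7 days = 28 h
Power = 2.8 kWh ÷ 28 h = 0.1 kW = 100 W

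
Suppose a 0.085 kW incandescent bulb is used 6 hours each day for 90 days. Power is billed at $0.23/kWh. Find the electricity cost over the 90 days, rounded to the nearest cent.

$10.56

Runtime = 6 h/day × 90 days = 540 h
Energy = 0.085 kW × 540 h = 45.9 kWh
Cost = 45.9 kWh × $0.23/kWh = $10.56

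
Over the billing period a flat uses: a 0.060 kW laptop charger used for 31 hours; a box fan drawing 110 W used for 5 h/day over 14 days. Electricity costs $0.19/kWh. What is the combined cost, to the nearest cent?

$1.82

laptop charger: 0.06 kW × 31 h = 1.86 kWh
box fan: Runtime = 5 h/day × 14 days = 70 h
box fan: 0.11 kW × 70 h = 7.7 kWh
Total energy = 9.56 kWh
Cost = 9.56 × $0.19 = $1.82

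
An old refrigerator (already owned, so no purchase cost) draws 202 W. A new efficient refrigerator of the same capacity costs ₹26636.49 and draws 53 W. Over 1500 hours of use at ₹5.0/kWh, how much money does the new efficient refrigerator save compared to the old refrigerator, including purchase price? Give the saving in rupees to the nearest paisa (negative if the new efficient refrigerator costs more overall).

-₹25518.99

old refrigerator: ₹0.00 + (202/1000) kW × 1500 h × ₹5.0 = ₹0.00 + ₹1515 = ₹1515
new efficient refrigerator: ₹26636.49 + (53/1000) kW × 1500 h × ₹5.0 = ₹26636.49 + ₹397.5 = ₹27033.99
Saving = ₹1515 − ₹27033.99 = −₹25518.99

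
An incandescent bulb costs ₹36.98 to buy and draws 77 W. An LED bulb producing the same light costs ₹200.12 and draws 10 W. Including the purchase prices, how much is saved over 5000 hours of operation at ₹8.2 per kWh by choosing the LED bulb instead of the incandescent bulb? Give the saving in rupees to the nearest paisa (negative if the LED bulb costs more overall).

₹2583.86

incandescent bulb: ₹36.98 + (77/1000) kW × 5000 h × ₹8.2 = ₹36.98 + ₹3157 = ₹3193.98
LED bulb: ₹200.12 + (10/1000) kW × 5000 h × ₹8.2 = ₹200.12 + ₹410 = ₹610.12
Saving = ₹3193.98 − ₹610.12 = ₹2583.86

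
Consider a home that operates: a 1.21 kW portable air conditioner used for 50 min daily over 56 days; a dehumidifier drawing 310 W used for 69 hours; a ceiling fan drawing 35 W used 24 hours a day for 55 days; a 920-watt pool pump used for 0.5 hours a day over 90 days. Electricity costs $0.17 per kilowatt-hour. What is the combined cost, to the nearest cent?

portable air conditioner: Runtime = 50 min × 56 = 2800 min = 46.666666… h
portable air conditioner: 1.21 kW × 46.666666… h = 56.466666… kWh
dehumidifier: 0.31 kW × 69 h = 21.39 kWh
ceiling fan: Runtime = 24 h × 55 = 1320 h
ceiling fan: 0.035 kW × 1320 h = 46.2 kWh
pool pump: Runtime = 0.5 h/day × 90 days = 45 h
pool pump: 0.92 kW × 45 h = 41.4 kWh
Total energy = 165.456666… kWh
Cost = 165.456666… × $0.17 = $28.13

$28.13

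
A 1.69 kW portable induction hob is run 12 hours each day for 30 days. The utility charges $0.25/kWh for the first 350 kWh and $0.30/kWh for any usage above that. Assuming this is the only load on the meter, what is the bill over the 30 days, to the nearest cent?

$165.02

Runtime = 12 h/day × 30 days = 360 h
Energy = 1.69 kW × 360 h = 608.4 kWh
Tier 1 (0–350 kWh): 350 × $0.25 = $87.5
Above 350 kWh: 258.4 × $0.30 = $77.52
Bill = $165.02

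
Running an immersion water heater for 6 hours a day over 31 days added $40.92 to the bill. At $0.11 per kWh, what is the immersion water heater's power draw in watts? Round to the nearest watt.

2000 W

Energy = $40.92 ÷ $0.11/kWh = 372 kWh
Runtime = 6 h/day × 31 days = 186 h
Power = 372 kWh ÷ 186 h = 2 kW = 2000 W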